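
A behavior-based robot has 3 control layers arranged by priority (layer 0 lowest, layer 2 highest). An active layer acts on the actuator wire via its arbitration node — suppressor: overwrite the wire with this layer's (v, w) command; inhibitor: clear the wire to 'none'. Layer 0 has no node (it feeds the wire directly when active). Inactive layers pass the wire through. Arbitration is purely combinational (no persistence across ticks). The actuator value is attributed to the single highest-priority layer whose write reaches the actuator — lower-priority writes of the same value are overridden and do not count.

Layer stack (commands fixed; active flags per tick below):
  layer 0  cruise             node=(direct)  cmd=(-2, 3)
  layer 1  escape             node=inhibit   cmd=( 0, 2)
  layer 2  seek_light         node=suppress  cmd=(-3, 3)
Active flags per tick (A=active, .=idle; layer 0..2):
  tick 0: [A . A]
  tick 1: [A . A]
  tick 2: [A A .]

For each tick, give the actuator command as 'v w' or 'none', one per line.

-3 3
-3 3
none

tick 0:
  L0 cruise: active, feeds wire = (-2, 3)
  L1 escape: idle → wire stays (-2, 3)
  L2 seek_light: active, suppressor → wire = (-3, 3)
  actuator = (-3, 3)
tick 1:
  L0 cruise: active, feeds wire = (-2, 3)
  L1 escape: idle → wire stays (-2, 3)
  L2 seek_light: active, suppressor → wire = (-3, 3)
  actuator = (-3, 3)
tick 2:
  L0 cruise: active, feeds wire = (-2, 3)
  L1 escape: active, inhibitor → wire = none
  L2 seek_light: idle → wire stays none
  actuator = none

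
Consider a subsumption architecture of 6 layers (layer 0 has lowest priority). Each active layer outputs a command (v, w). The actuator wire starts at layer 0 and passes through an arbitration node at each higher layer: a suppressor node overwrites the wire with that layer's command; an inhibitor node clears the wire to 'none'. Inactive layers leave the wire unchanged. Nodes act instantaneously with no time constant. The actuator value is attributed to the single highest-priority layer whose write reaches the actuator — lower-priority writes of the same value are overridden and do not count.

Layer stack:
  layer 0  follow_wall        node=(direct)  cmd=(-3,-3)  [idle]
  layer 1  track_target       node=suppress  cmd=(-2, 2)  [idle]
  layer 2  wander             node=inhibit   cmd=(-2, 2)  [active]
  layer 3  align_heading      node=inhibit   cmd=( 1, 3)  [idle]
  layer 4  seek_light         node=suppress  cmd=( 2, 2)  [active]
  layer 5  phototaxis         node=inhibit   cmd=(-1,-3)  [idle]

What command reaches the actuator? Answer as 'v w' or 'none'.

layer 0 (follow_wall) idle — none
layer 1 (track_target) idle — unchanged: none
layer 2 (wander) active — inhibits: none
layer 3 (align_heading) idle — unchanged: none
layer 4 (seek_light) active — suppresses: (2, 2)
layer 5 (phototaxis) idle — unchanged: (2, 2)
→ actuator (2, 2)

2 2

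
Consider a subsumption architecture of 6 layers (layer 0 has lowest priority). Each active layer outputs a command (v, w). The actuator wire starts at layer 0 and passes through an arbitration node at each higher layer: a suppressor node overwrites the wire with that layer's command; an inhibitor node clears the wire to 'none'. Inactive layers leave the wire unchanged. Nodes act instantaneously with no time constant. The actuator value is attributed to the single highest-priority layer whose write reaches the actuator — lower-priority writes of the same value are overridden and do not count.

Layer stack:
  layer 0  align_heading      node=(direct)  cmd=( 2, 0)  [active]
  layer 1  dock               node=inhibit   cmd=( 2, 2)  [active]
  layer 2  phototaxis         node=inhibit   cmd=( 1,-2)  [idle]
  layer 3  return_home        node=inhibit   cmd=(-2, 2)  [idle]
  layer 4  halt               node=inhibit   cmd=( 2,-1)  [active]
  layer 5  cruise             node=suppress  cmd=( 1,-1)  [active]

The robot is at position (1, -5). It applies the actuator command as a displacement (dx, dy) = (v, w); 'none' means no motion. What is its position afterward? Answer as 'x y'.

layer 0 (align_heading) active — direct: (2, 0)
layer 1 (dock) active — inhibits: none
layer 2 (phototaxis) idle — unchanged: none
layer 3 (return_home) idle — unchanged: none
layer 4 (halt) active — inhibits: none
layer 5 (cruise) active — suppresses: (1, -1)
→ actuator (1, -1)
position: (1, -5) + (1, -1) = (2, -6)

2 -6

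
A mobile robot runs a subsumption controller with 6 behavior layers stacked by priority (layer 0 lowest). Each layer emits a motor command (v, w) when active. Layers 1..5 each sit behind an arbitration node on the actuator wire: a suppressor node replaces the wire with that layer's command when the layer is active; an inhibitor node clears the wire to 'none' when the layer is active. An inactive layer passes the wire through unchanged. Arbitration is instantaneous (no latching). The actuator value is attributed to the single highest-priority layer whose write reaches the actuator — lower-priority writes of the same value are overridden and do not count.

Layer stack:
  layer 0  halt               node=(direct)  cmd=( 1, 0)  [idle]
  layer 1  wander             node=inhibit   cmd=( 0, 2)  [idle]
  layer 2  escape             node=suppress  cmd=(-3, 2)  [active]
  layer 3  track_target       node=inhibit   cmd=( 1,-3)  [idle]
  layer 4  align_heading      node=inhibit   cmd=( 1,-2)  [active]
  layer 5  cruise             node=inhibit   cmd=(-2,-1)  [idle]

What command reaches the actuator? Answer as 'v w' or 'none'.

[0] halt off; wire := none
[1] wander off; pass none
[2] escape on (suppress); wire := (-3, 2)
[3] track_target off; pass (-3, 2)
[4] align_heading on (inhibit); wire := none
[5] cruise off; pass none
output none

none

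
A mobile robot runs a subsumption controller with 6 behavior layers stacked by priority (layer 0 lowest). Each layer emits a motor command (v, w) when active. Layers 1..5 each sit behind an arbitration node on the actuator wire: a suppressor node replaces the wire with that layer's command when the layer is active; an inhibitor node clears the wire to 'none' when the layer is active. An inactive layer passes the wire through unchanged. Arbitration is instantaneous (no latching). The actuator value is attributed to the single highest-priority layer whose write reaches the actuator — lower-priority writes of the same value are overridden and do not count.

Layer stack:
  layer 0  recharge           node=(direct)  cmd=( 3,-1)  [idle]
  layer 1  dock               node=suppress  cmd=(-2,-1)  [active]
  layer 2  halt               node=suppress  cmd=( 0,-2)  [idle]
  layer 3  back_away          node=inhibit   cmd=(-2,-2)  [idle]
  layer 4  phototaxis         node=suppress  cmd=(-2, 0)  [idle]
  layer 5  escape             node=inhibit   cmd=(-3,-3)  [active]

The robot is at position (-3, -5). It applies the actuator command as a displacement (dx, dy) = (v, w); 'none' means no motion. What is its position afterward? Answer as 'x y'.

-3 -5

[0] recharge off; wire := none
[1] dock on (suppress); wire := (-2, -1)
[2] halt off; pass (-2, -1)
[3] back_away off; pass (-2, -1)
[4] phototaxis off; pass (-2, -1)
[5] escape on (inhibit); wire := none
output none
position: (-3, -5) + none = (-3, -5)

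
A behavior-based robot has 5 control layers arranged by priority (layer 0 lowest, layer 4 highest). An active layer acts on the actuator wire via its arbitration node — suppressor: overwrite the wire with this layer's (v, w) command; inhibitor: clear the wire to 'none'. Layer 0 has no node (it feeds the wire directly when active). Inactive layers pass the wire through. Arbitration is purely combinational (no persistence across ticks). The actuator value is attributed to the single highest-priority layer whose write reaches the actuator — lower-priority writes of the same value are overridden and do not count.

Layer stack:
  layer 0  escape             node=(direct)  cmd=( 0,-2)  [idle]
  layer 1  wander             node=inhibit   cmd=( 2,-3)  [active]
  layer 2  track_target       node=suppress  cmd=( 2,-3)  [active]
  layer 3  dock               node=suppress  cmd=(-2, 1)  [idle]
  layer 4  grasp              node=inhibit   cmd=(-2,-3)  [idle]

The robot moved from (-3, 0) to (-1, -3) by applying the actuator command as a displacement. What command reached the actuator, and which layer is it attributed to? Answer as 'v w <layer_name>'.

2 -3 track_target

displacement = (-1, -3) − (-3, 0) = (2, -3)
L0 escape: idle → wire = none
L1 wander: active, inhibitor → wire = none
L2 track_target: active, suppressor → wire = (2, -3)
L3 dock: idle → wire stays (2, -3)
L4 grasp: idle → wire stays (2, -3)
actuator = (2, -3) — from layer 2 (track_target)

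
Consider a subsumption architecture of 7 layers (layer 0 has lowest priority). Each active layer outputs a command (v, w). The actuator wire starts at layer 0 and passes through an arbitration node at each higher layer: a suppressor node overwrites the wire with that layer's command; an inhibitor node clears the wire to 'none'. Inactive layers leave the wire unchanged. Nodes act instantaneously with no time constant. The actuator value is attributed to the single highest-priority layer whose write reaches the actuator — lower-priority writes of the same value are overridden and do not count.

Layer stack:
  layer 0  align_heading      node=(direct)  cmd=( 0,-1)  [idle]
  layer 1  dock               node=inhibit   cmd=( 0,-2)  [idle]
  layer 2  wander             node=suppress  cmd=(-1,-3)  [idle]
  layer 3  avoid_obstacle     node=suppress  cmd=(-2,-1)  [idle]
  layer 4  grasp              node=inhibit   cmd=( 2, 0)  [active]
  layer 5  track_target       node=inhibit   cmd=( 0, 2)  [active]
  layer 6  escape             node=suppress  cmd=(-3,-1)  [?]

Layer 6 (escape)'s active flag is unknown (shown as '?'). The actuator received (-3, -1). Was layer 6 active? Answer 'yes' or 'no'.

If layer 6 is active=yes:
  actuator would be (-3, -1)
If layer 6 is active=no:
  actuator would be none
Observed (-3, -1), so layer 6 was active.

yes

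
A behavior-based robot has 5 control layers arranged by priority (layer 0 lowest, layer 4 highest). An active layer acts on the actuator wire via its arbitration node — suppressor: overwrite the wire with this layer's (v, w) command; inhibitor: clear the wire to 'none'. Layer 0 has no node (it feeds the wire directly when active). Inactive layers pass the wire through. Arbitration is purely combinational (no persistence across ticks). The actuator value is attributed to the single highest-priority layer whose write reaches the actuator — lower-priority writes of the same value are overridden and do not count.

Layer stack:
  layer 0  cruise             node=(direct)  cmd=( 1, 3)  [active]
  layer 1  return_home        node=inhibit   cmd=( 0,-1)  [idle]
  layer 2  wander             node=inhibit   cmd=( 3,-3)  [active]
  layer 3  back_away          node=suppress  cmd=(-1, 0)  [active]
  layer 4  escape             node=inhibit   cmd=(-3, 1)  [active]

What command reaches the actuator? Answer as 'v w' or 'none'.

none

[0] cruise on; wire := (1, 3)
[1] return_home off; pass (1, 3)
[2] wander on (inhibit); wire := none
[3] back_away on (suppress); wire := (-1, 0)
[4] escape on (inhibit); wire := none
output none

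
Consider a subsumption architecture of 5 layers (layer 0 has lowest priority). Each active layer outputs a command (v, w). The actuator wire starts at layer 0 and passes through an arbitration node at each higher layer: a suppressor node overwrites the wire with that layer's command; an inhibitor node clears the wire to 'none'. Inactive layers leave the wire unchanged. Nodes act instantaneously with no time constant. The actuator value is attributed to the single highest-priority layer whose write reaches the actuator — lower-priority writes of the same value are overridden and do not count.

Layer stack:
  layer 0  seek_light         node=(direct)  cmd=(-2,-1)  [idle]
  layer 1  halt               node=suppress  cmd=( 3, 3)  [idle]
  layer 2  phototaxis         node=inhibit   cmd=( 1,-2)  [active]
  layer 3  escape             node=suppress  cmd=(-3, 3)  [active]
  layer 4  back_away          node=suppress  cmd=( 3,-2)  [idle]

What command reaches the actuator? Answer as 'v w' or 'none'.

-3 3

layer 0 (seek_light) idle — none
layer 1 (halt) idle — unchanged: none
layer 2 (phototaxis) active — inhibits: none
layer 3 (escape) active — suppresses: (-3, 3)
layer 4 (back_away) idle — unchanged: (-3, 3)
→ actuator (-3, 3)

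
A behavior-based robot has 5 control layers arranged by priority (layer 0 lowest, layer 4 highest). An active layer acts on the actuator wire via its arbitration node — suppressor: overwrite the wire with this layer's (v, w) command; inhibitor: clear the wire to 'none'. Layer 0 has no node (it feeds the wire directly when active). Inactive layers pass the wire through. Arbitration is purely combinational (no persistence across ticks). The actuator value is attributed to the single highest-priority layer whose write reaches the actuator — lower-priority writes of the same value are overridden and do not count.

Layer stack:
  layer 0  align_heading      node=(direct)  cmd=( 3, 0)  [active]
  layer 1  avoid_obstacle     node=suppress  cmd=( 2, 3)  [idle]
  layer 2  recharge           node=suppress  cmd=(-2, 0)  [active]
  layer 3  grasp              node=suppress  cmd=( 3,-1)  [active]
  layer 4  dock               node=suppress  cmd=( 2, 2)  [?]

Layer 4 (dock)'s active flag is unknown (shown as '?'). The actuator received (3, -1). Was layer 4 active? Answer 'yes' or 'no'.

no

If layer 4 is active=yes:
  actuator would be (2, 2)
If layer 4 is active=no:
  actuator would be (3, -1)
Observed (3, -1), so layer 4 was idle.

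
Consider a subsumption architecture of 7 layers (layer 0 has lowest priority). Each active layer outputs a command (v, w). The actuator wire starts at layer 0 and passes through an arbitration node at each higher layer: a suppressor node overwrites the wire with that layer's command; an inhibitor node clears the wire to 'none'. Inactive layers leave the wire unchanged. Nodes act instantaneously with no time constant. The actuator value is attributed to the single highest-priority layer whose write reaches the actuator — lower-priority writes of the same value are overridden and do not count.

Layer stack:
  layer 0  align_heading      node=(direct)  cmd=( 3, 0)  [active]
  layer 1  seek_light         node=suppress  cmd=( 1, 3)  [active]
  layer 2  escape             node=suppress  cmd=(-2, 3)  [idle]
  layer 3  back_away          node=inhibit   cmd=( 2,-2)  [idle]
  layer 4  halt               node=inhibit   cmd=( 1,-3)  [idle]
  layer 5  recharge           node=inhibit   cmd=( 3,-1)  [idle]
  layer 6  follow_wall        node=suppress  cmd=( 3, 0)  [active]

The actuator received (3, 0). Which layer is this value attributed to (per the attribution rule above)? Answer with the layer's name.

L0 align_heading: active, feeds wire = (3, 0)
L1 seek_light: active, suppressor → wire = (1, 3)
L2 escape: idle → wire stays (1, 3)
L3 back_away: idle → wire stays (1, 3)
L4 halt: idle → wire stays (1, 3)
L5 recharge: idle → wire stays (1, 3)
L6 follow_wall: active, suppressor → wire = (3, 0)
actuator = (3, 0)
last writer: layer 6 = follow_wall

follow_wall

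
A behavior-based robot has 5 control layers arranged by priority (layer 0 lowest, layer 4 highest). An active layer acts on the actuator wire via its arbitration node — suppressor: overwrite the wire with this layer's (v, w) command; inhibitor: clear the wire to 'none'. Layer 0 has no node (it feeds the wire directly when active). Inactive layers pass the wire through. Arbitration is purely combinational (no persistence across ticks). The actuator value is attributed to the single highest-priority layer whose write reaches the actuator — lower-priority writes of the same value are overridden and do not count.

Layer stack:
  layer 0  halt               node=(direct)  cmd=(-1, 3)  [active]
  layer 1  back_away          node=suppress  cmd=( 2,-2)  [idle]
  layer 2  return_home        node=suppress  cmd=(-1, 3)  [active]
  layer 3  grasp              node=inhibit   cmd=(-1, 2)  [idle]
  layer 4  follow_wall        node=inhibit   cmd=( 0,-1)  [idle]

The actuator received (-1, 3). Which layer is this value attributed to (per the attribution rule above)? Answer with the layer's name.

layer 0 (halt) active — direct: (-1, 3)
layer 1 (back_away) idle — unchanged: (-1, 3)
layer 2 (return_home) active — suppresses: (-1, 3)
layer 3 (grasp) idle — unchanged: (-1, 3)
layer 4 (follow_wall) idle — unchanged: (-1, 3)
→ actuator (-1, 3)
last writer: layer 2 = return_home

return_home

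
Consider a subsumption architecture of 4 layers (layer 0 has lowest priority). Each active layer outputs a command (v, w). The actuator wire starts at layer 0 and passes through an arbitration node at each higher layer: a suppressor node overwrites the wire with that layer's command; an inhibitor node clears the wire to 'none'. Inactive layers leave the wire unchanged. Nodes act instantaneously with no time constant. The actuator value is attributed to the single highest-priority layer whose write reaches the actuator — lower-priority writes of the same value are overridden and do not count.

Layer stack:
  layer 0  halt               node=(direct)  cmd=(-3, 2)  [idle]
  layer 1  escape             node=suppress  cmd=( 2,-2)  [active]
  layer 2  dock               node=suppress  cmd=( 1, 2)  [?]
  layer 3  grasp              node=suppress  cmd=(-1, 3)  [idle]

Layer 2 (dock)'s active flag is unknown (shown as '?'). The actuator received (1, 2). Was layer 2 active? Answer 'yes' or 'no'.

If layer 2 is active=yes:
  actuator would be (1, 2)
If layer 2 is active=no:
  actuator would be (2, -2)
Observed (1, 2), so layer 2 was active.

yes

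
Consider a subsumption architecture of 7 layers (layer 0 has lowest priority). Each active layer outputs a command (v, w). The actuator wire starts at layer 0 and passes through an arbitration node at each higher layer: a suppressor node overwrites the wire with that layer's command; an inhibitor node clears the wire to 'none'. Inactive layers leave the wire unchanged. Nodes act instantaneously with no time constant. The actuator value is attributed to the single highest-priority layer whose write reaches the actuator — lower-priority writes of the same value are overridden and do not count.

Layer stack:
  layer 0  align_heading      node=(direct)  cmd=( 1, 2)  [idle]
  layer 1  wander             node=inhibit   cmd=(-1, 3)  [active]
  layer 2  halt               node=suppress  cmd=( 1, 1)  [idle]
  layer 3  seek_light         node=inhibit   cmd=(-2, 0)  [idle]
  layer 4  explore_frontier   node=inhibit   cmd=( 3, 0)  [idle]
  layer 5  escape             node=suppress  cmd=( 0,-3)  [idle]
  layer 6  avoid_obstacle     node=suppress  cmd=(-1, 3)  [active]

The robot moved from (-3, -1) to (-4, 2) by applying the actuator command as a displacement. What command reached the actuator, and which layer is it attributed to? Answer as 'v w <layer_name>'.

displacement = (-4, 2) − (-3, -1) = (-1, 3)
L0 align_heading: idle → wire = none
L1 wander: active, inhibitor → wire = none
L2 halt: idle → wire stays none
L3 seek_light: idle → wire stays none
L4 explore_frontier: idle → wire stays none
L5 escape: idle → wire stays none
L6 avoid_obstacle: active, suppressor → wire = (-1, 3)
actuator = (-1, 3) — from layer 6 (avoid_obstacle)

-1 3 avoid_obstacle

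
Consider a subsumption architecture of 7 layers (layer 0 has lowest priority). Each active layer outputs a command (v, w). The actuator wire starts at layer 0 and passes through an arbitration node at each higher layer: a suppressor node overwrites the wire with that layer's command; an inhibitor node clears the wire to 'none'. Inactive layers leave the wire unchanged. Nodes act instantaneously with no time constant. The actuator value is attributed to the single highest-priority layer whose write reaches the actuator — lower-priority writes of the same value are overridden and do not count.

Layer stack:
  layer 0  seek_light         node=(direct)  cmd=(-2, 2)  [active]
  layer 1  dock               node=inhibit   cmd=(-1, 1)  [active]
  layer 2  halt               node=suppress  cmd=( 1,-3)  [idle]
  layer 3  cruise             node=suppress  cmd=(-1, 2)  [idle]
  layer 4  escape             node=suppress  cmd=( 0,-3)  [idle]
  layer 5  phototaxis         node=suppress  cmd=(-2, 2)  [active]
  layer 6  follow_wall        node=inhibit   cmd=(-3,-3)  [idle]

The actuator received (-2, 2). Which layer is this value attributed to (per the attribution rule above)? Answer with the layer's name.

phototaxis

L0 seek_light: active, feeds wire = (-2, 2)
L1 dock: active, inhibitor → wire = none
L2 halt: idle → wire stays none
L3 cruise: idle → wire stays none
L4 escape: idle → wire stays none
L5 phototaxis: active, suppressor → wire = (-2, 2)
L6 follow_wall: idle → wire stays (-2, 2)
actuator = (-2, 2)
last writer: layer 5 = phototaxis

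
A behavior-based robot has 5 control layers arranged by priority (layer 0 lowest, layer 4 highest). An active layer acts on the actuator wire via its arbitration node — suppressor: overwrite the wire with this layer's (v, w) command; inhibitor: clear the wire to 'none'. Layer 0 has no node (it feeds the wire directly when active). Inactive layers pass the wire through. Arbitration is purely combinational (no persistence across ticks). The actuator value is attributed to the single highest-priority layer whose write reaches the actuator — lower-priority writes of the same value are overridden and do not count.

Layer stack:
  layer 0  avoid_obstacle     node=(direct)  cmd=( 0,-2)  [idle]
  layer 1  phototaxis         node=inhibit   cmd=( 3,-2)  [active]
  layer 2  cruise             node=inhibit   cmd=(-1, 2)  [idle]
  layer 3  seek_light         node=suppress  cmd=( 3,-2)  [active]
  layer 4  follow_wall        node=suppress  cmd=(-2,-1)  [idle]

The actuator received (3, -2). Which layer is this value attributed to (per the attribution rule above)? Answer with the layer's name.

layer 0 (avoid_obstacle) idle — none
layer 1 (phototaxis) active — inhibits: none
layer 2 (cruise) idle — unchanged: none
layer 3 (seek_light) active — suppresses: (3, -2)
layer 4 (follow_wall) idle — unchanged: (3, -2)
→ actuator (3, -2)
last writer: layer 3 = seek_light

seek_light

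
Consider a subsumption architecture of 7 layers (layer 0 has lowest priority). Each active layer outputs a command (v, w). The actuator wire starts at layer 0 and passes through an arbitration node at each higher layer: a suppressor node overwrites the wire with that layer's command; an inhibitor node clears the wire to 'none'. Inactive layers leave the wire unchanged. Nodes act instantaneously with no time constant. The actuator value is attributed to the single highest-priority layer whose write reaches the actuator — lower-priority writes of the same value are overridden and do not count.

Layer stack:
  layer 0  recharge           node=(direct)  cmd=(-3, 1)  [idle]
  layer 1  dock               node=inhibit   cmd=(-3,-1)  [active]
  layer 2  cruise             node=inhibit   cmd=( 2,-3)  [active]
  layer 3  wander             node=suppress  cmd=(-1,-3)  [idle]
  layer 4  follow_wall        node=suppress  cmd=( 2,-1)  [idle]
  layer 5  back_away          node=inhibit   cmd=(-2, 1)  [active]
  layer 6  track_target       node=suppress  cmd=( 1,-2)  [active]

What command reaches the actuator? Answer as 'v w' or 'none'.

[0] recharge off; wire := none
[1] dock on (inhibit); wire := none
[2] cruise on (inhibit); wire := none
[3] wander off; pass none
[4] follow_wall off; pass none
[5] back_away on (inhibit); wire := none
[6] track_target on (suppress); wire := (1, -2)
output (1, -2)

1 -2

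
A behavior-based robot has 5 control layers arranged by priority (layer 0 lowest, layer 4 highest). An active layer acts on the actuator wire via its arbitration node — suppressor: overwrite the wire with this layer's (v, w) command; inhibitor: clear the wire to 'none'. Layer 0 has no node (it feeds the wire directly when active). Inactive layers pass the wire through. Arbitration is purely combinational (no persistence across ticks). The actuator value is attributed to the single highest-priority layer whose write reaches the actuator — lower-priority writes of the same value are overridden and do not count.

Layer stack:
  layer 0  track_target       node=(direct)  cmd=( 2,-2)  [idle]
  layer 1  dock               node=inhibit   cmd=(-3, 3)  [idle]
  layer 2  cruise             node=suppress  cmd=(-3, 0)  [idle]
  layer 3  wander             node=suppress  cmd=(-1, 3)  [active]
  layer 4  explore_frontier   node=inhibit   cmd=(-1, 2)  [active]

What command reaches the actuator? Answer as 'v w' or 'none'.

L0 track_target: idle → wire = none
L1 dock: idle → wire stays none
L2 cruise: idle → wire stays none
L3 wander: active, suppressor → wire = (-1, 3)
L4 explore_frontier: active, inhibitor → wire = none
actuator = none

none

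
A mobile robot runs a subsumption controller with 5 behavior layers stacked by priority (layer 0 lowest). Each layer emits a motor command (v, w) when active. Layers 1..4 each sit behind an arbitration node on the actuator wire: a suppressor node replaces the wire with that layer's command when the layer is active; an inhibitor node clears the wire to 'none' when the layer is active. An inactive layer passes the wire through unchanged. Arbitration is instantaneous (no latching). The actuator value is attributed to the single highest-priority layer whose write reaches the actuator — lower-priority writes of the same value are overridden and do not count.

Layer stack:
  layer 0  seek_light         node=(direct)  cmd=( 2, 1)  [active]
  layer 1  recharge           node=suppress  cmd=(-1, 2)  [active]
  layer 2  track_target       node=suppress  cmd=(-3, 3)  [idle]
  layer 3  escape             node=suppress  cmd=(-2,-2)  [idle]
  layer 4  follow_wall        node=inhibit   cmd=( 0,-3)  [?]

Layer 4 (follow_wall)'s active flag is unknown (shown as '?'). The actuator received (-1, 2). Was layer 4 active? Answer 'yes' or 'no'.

no

If layer 4 is active=yes:
  actuator would be none
If layer 4 is active=no:
  actuator would be (-1, 2)
Observed (-1, 2), so layer 4 was idle.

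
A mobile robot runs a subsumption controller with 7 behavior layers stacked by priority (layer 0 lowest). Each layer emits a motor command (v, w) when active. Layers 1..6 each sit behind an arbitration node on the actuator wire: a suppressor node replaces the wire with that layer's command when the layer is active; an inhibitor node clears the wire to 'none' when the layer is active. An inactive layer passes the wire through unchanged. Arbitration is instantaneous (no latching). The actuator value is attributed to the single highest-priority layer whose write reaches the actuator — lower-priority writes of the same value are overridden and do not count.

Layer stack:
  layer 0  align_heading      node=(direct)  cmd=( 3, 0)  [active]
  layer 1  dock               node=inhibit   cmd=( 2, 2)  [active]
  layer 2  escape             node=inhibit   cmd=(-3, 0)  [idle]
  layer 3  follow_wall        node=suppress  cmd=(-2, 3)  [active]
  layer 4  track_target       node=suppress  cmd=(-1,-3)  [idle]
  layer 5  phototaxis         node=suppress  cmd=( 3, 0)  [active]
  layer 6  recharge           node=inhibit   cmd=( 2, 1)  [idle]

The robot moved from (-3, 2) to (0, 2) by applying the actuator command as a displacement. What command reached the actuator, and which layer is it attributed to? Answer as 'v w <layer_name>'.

displacement = (0, 2) − (-3, 2) = (3, 0)
[0] align_heading on; wire := (3, 0)
[1] dock on (inhibit); wire := none
[2] escape off; pass none
[3] follow_wall on (suppress); wire := (-2, 3)
[4] track_target off; pass (-2, 3)
[5] phototaxis on (suppress); wire := (3, 0)
[6] recharge off; pass (3, 0)
output (3, 0) — from layer 5 (phototaxis)

3 0 phototaxis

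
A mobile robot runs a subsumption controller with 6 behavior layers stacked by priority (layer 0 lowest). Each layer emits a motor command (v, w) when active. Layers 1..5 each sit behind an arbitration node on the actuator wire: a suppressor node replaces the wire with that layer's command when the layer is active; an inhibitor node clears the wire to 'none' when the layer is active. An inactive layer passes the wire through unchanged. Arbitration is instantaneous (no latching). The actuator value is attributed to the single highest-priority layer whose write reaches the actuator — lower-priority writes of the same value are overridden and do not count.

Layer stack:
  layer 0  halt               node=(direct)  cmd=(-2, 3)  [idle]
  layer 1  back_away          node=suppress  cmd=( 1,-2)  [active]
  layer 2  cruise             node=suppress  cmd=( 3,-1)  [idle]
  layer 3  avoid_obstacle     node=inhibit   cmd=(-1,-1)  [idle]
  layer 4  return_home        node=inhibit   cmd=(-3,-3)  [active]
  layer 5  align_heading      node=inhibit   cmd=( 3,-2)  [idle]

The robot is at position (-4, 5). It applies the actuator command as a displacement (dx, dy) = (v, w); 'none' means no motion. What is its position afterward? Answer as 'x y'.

-4 5

L0 halt: idle → wire = none
L1 back_away: active, suppressor → wire = (1, -2)
L2 cruise: idle → wire stays (1, -2)
L3 avoid_obstacle: idle → wire stays (1, -2)
L4 return_home: active, inhibitor → wire = none
L5 align_heading: idle → wire stays none
actuator = none
position: (-4, 5) + none = (-4, 5)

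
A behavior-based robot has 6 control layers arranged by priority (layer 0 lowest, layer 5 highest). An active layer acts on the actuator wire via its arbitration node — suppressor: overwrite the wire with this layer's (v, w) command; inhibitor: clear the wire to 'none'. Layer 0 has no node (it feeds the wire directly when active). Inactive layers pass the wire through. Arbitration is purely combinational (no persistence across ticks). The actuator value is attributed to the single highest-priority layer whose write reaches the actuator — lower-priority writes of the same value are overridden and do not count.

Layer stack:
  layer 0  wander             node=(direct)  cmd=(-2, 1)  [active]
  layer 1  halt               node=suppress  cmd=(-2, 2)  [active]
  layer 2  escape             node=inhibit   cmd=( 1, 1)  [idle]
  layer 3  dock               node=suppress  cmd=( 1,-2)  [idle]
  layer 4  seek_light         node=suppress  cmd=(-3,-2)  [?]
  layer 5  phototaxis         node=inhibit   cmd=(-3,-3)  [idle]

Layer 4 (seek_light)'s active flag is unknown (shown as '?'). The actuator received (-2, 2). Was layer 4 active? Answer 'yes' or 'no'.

no

If layer 4 is active=yes:
  actuator would be (-3, -2)
If layer 4 is active=no:
  actuator would be (-2, 2)
Observed (-2, 2), so layer 4 was idle.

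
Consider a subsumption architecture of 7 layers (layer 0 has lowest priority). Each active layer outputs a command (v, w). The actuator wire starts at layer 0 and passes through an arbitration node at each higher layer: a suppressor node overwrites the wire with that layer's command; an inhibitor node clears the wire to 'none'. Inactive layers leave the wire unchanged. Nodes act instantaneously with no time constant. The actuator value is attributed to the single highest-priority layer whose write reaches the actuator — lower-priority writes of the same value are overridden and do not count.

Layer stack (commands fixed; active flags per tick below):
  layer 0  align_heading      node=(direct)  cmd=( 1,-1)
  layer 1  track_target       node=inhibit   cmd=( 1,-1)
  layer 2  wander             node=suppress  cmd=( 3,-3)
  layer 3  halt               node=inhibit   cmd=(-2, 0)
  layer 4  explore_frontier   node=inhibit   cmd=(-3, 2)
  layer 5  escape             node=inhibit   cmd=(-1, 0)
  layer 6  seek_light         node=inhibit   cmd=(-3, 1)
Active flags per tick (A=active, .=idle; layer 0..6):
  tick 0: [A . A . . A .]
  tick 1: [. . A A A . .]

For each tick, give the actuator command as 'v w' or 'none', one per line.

tick 0:
  [0] align_heading on; wire := (1, -1)
  [1] track_target off; pass (1, -1)
  [2] wander on (suppress); wire := (3, -3)
  [3] halt off; pass (3, -3)
  [4] explore_frontier off; pass (3, -3)
  [5] escape on (inhibit); wire := none
  [6] seek_light off; pass none
  output none
tick 1:
  [0] align_heading off; wire := none
  [1] track_target off; pass none
  [2] wander on (suppress); wire := (3, -3)
  [3] halt on (inhibit); wire := none
  [4] explore_frontier on (inhibit); wire := none
  [5] escape off; pass none
  [6] seek_light off; pass none
  output none

none
none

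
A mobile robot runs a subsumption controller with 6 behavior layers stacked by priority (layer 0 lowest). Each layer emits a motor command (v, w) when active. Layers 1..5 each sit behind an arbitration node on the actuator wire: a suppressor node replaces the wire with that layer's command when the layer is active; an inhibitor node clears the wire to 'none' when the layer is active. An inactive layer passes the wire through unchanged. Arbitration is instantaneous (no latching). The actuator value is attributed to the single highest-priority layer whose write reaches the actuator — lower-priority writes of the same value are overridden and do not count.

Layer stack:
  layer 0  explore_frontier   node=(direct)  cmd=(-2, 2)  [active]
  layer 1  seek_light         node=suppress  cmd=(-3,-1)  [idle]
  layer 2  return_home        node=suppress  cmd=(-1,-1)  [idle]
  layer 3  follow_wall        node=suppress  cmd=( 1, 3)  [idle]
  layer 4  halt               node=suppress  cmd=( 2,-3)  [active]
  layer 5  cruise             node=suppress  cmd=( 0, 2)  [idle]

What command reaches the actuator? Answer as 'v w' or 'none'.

2 -3

[0] explore_frontier on; wire := (-2, 2)
[1] seek_light off; pass (-2, 2)
[2] return_home off; pass (-2, 2)
[3] follow_wall off; pass (-2, 2)
[4] halt on (suppress); wire := (2, -3)
[5] cruise off; pass (2, -3)
output (2, -3)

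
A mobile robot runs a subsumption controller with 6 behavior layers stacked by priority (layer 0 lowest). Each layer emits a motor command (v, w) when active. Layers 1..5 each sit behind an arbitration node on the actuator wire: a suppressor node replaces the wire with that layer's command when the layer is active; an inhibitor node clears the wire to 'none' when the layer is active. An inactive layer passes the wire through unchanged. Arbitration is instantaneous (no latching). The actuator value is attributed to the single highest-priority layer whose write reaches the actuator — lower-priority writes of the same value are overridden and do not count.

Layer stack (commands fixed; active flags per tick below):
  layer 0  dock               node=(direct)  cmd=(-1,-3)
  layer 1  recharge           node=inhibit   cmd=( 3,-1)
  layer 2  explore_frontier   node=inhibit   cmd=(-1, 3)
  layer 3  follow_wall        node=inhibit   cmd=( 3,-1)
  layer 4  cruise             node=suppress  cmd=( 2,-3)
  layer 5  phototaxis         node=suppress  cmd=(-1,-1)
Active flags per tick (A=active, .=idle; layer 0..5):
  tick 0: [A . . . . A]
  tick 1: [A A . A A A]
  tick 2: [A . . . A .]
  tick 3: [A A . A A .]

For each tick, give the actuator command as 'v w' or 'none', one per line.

-1 -1
-1 -1
2 -3
2 -3

tick 0:
  layer 0 (dock) active — direct: (-1, -3)
  layer 1 (recharge) idle — unchanged: (-1, -3)
  layer 2 (explore_frontier) idle — unchanged: (-1, -3)
  layer 3 (follow_wall) idle — unchanged: (-1, -3)
  layer 4 (cruise) idle — unchanged: (-1, -3)
  layer 5 (phototaxis) active — suppresses: (-1, -1)
  → actuator (-1, -1)
tick 1:
  layer 0 (dock) active — direct: (-1, -3)
  layer 1 (recharge) active — inhibits: none
  layer 2 (explore_frontier) idle — unchanged: none
  layer 3 (follow_wall) active — inhibits: none
  layer 4 (cruise) active — suppresses: (2, -3)
  layer 5 (phototaxis) active — suppresses: (-1, -1)
  → actuator (-1, -1)
tick 2:
  layer 0 (dock) active — direct: (-1, -3)
  layer 1 (recharge) idle — unchanged: (-1, -3)
  layer 2 (explore_frontier) idle — unchanged: (-1, -3)
  layer 3 (follow_wall) idle — unchanged: (-1, -3)
  layer 4 (cruise) active — suppresses: (2, -3)
  layer 5 (phototaxis) idle — unchanged: (2, -3)
  → actuator (2, -3)
tick 3:
  layer 0 (dock) active — direct: (-1, -3)
  layer 1 (recharge) active — inhibits: none
  layer 2 (explore_frontier) idle — unchanged: none
  layer 3 (follow_wall) active — inhibits: none
  layer 4 (cruise) active — suppresses: (2, -3)
  layer 5 (phototaxis) idle — unchanged: (2, -3)
  → actuator (2, -3)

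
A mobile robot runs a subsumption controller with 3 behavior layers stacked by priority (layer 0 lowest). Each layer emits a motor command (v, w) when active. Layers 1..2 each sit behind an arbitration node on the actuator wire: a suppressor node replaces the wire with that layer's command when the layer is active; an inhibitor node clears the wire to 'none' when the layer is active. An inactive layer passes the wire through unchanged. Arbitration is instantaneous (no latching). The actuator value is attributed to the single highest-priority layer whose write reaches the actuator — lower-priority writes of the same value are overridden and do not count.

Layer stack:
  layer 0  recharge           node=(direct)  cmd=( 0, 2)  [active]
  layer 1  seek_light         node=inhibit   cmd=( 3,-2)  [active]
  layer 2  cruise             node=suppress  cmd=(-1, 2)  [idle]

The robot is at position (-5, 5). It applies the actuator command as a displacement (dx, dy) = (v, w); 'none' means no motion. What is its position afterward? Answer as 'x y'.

-5 5

[0] recharge on; wire := (0, 2)
[1] seek_light on (inhibit); wire := none
[2] cruise off; pass none
output none
position: (-5, 5) + none = (-5, 5)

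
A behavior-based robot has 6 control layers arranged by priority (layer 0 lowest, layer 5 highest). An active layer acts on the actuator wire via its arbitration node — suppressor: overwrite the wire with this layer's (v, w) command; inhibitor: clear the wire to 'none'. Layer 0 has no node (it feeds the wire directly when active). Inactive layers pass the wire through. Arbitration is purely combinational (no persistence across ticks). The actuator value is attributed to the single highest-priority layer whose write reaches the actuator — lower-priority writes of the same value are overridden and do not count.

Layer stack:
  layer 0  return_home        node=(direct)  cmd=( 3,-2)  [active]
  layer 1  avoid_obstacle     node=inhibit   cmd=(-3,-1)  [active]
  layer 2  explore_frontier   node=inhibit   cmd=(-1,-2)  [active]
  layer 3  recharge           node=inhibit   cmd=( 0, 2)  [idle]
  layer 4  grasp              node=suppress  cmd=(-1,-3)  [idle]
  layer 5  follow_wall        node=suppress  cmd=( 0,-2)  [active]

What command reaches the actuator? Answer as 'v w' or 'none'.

0 -2

[0] return_home on; wire := (3, -2)
[1] avoid_obstacle on (inhibit); wire := none
[2] explore_frontier on (inhibit); wire := none
[3] recharge off; pass none
[4] grasp off; pass none
[5] follow_wall on (suppress); wire := (0, -2)
output (0, -2)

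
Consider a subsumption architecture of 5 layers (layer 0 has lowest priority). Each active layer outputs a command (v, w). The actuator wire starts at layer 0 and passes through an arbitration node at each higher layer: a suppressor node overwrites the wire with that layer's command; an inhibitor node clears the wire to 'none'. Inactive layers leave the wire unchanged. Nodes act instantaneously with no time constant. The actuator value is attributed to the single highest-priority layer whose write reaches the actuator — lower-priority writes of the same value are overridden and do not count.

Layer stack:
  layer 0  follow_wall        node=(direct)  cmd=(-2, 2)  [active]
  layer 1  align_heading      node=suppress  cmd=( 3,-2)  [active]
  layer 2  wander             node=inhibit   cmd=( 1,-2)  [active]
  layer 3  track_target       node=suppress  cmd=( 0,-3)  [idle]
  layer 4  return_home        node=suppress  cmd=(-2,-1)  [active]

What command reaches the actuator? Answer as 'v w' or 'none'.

layer 0 (follow_wall) active — direct: (-2, 2)
layer 1 (align_heading) active — suppresses: (3, -2)
layer 2 (wander) active — inhibits: none
layer 3 (track_target) idle — unchanged: none
layer 4 (return_home) active — suppresses: (-2, -1)
→ actuator (-2, -1)

-2 -1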